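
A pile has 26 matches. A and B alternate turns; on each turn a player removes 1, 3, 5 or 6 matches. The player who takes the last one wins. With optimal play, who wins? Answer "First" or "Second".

Second

W/L table (W = player to move can force a win):
i:   0  1  2  3  4  5  6  7  8  9 10 11 12 13 14 15 16 17 18 19 20 21 22 23 24 25 26
     L  W  L  W  L  W  W  W  W  W  W  L  W  L  W  L  W  W  W  W  W  W  L  W  L  W  L
Position 26 is L, so the second player wins.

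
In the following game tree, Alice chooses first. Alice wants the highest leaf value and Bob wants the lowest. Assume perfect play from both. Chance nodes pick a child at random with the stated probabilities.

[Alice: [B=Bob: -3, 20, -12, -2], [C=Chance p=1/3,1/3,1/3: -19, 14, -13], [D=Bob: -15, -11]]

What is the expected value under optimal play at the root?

B (Bob): min(-3, 20, -12, -2) = -12
C (Chance): 1/3·-19 + 1/3·14 + 1/3·-13 = -6
D (Bob): min(-15, -11) = -15
Root (Alice): max(-12, -6, -15) = -6

-6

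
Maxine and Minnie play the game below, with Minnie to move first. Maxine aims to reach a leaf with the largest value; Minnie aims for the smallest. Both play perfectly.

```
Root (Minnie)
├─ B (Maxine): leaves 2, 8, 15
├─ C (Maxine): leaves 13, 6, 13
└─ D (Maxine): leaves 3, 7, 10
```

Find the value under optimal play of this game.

10

B (Maxine): max(2, 8, 15) = 15
C (Maxine): max(13, 6, 13) = 13
D (Maxine): max(3, 7, 10) = 10
Root (Minnie): min(15, 13, 10) = 10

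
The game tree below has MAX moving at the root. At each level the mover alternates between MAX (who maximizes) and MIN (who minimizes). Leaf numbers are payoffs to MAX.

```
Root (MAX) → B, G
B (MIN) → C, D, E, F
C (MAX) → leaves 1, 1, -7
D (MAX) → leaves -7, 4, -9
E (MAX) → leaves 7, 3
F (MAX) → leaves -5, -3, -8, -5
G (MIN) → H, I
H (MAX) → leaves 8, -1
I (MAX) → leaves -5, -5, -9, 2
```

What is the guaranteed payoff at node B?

C: max(1, 1, -7) = 1
D: max(-7, 4, -9) = 4
E: max(7, 3) = 7
F: max(-5, -3, -8, -5) = -3
B: min(1, 4, 7, -3) = -3

-3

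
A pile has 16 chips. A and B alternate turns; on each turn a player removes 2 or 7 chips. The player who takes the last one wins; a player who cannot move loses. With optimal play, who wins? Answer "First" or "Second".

First

W/L table (W = player to move can force a win):
i:   0  1  2  3  4  5  6  7  8  9 10 11 12 13 14 15 16
     L  L  W  W  L  L  W  W  W  L  L  W  W  L  L  W  W
Position 16 is W, so the first player wins.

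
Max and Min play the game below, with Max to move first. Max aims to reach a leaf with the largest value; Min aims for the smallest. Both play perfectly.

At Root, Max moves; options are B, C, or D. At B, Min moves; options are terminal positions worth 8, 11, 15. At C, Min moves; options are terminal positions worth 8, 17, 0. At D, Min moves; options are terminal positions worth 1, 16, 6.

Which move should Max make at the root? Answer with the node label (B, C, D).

B (Min): min(8, 11, 15) = 8
C (Min): min(8, 17, 0) = 0
D (Min): min(1, 16, 6) = 1
Root (Max): max(8, 0, 1) = 8
Max picks the child with the highest value: B (value 8).

B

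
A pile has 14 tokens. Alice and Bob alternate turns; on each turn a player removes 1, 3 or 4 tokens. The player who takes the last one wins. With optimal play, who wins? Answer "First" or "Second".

Second

Mark each pile size as W (mover wins) or L (mover loses):
i:   0  1  2  3  4  5  6  7  8  9 10 11 12 13 14
     L  W  L  W  W  W  W  L  W  L  W  W  W  W  L
Position 14 is L, so the second player wins.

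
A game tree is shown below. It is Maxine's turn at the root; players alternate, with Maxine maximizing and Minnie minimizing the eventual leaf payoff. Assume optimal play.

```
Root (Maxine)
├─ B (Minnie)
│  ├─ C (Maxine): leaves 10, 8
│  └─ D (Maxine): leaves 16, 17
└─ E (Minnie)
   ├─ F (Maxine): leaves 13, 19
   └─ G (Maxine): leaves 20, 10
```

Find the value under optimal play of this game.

C (Maxine): max(10, 8) = 10
D (Maxine): max(16, 17) = 17
B (Minnie): min(10, 17) = 10
F (Maxine): max(13, 19) = 19
G (Maxine): max(20, 10) = 20
E (Minnie): min(19, 20) = 19
Root (Maxine): max(10, 19) = 19

19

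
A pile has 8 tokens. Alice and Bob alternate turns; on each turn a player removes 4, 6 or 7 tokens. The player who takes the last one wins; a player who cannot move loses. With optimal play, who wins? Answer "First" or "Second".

W/L table (W = player to move can force a win):
i:   0  1  2  3  4  5  6  7  8
     L  L  L  L  W  W  W  W  W
Position 8 is W, so the first player wins.

First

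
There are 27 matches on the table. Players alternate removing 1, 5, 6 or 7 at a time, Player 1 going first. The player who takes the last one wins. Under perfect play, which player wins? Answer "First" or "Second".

Mark each pile size as W (mover wins) or L (mover loses):
i:   0  1  2  3  4  5  6  7  8  9 10 11 12 13 14 15 16 17 18 19 20 21 22 23 24 25 26 27
     L  W  L  W  L  W  W  W  W  W  W  W  L  W  L  W  L  W  W  W  W  W  W  W  L  W  L  W
Position 27 is W, so the first player wins.

First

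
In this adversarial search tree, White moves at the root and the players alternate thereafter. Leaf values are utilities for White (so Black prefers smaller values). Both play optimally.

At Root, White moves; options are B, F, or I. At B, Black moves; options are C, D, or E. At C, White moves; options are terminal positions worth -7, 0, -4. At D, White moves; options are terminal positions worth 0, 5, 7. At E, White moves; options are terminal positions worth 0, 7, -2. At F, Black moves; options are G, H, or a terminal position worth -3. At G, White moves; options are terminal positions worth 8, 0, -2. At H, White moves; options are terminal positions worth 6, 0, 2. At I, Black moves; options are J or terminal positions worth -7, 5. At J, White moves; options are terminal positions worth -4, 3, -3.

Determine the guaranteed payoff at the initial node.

0

C (White): max(-7, 0, -4) = 0
D (White): max(0, 5, 7) = 7
E (White): max(0, 7, -2) = 7
B (Black): min(0, 7, 7) = 0
G (White): max(8, 0, -2) = 8
H (White): max(6, 0, 2) = 6
F (Black): min(8, 6, -3) = -3
J (White): max(-4, 3, -3) = 3
I (Black): min(3, -7, 5) = -7
Root (White): max(0, -3, -7) = 0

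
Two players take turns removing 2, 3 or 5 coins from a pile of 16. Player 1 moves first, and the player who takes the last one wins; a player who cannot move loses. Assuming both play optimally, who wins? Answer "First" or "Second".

Mark each pile size as W (mover wins) or L (mover loses):
i:   0  1  2  3  4  5  6  7  8  9 10 11 12 13 14 15 16
     L  L  W  W  W  W  W  L  L  W  W  W  W  W  L  L  W
Position 16 is W, so the first player wins.

First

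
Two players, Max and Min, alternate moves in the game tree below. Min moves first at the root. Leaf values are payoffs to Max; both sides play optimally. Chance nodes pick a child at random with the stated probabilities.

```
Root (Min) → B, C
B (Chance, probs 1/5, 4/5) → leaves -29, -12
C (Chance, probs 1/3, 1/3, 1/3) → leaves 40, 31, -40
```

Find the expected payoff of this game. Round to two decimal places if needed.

-15.4

B (Chance): 1/5·-29 + 4/5·-12 = -15.4
C (Chance): 1/3·40 + 1/3·31 + 1/3·-40 = 10.33
Root (Min): min(-15.4, 10.33) = -15.4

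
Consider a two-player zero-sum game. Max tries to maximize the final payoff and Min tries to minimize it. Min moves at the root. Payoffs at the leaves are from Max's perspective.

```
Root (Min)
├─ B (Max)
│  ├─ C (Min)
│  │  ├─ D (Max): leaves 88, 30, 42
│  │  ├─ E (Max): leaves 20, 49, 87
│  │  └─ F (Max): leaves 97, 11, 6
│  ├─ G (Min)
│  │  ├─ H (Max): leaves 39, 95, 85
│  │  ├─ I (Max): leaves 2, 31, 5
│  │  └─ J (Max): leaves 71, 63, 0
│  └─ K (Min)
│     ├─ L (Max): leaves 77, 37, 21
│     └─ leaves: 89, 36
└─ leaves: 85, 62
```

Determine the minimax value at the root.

D (Max): max(88, 30, 42) = 88
E (Max): max(20, 49, 87) = 87
F (Max): max(97, 11, 6) = 97
C (Min): min(88, 87, 97) = 87
H (Max): max(39, 95, 85) = 95
I (Max): max(2, 31, 5) = 31
J (Max): max(71, 63, 0) = 71
G (Min): min(95, 31, 71) = 31
L (Max): max(77, 37, 21) = 77
K (Min): min(77, 89, 36) = 36
B (Max): max(87, 31, 36) = 87
Root (Min): min(87, 85, 62) = 62

62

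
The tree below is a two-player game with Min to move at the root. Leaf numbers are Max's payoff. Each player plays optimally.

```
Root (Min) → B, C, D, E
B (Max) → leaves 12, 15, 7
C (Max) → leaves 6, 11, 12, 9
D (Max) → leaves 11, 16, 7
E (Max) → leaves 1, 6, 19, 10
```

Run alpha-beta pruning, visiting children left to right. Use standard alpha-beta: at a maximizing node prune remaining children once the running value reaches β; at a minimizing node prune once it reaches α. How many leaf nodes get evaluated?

B [α=-∞,β=+∞]: v=15
C [α=-∞,β=15]: v=12
D [α=-∞,β=12]: v=16 after child 2 ≥ β → β-cutoff, skip 1
E [α=-∞,β=12]: v=19 after child 3 ≥ β → β-cutoff, skip 1
Root [α=-∞,β=+∞]: v=12
Leaves evaluated: 12 of 14.

12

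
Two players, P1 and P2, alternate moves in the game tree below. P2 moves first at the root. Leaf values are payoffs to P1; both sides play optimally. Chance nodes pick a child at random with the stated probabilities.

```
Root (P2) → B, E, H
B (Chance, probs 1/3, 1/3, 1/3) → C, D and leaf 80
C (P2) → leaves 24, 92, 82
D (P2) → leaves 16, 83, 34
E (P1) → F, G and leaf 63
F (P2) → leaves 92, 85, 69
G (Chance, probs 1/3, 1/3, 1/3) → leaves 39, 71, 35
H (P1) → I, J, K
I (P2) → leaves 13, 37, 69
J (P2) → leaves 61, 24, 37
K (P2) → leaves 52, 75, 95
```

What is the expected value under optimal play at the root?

C (P2): min(24, 92, 82) = 24
D (P2): min(16, 83, 34) = 16
B (Chance): 1/3·24 + 1/3·16 + 1/3·80 = 40
F (P2): min(92, 85, 69) = 69
G (Chance): 1/3·39 + 1/3·71 + 1/3·35 = 48.33
E (P1): max(69, 48.33, 63) = 69
I (P2): min(13, 37, 69) = 13
J (P2): min(61, 24, 37) = 24
K (P2): min(52, 75, 95) = 52
H (P1): max(13, 24, 52) = 52
Root (P2): min(40, 69, 52) = 40

40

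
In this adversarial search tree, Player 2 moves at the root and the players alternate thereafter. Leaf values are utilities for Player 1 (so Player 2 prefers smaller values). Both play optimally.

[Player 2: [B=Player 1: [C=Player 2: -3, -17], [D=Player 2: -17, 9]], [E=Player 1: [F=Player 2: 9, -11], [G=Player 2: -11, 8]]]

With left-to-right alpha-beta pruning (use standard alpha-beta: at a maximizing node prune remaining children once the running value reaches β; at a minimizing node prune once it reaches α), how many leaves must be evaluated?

5

C [α=-∞,β=+∞]: v=-17
D [α=-17,β=+∞]: v=-17 after child 1 ≤ α → α-cutoff, skip 1
B [α=-∞,β=+∞]: v=-17
F [α=-∞,β=-17]: v=-11
E [α=-∞,β=-17]: v=-11 after child 1 ≥ β → β-cutoff, skip 1
Root [α=-∞,β=+∞]: v=-17
Leaves evaluated: 5 of 8.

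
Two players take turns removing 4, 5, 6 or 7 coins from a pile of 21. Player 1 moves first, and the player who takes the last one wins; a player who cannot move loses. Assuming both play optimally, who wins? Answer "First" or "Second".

First

Compute winning (W) and losing (L) positions by backward induction:
i:   0  1  2  3  4  5  6  7  8  9 10 11 12 13 14 15 16 17 18 19 20 21
     L  L  L  L  W  W  W  W  W  W  W  L  L  L  L  W  W  W  W  W  W  W
Position 21 is W, so the first player wins.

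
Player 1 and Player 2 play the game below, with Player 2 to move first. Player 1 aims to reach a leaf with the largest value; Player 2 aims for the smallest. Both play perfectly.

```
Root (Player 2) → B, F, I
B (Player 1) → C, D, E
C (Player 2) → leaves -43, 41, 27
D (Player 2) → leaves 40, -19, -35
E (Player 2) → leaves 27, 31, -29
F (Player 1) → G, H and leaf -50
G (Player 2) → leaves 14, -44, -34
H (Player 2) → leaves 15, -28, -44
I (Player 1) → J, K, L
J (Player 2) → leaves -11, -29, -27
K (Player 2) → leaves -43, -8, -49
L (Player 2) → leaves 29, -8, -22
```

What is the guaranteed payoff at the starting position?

-44

C (Player 2): min(-43, 41, 27) = -43
D (Player 2): min(40, -19, -35) = -35
E (Player 2): min(27, 31, -29) = -29
B (Player 1): max(-43, -35, -29) = -29
G (Player 2): min(14, -44, -34) = -44
H (Player 2): min(15, -28, -44) = -44
F (Player 1): max(-44, -44, -50) = -44
J (Player 2): min(-11, -29, -27) = -29
K (Player 2): min(-43, -8, -49) = -49
L (Player 2): min(29, -8, -22) = -22
I (Player 1): max(-29, -49, -22) = -22
Root (Player 2): min(-29, -44, -22) = -44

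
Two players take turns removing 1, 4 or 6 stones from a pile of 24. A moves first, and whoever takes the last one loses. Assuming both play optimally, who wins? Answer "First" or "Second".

First

Positions where the player to move wins (W) vs loses (L):
i:   0  1  2  3  4  5  6  7  8  9 10 11 12 13 14 15 16 17 18 19 20 21 22 23 24
     W  L  W  L  W  W  L  W  L  W  W  L  W  L  W  W  L  W  L  W  W  L  W  L  W
Position 24 is W, so the first player wins.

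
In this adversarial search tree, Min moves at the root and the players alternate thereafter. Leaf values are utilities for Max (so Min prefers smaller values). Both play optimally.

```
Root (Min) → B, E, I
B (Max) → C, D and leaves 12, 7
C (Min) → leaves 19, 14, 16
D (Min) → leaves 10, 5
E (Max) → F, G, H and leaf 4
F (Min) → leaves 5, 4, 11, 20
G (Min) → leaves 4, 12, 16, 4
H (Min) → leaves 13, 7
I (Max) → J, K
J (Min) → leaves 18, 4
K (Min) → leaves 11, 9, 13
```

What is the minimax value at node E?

7

F: min(5, 4, 11, 20) = 4
G: min(4, 12, 16, 4) = 4
H: min(13, 7) = 7
E: max(4, 4, 7, 4) = 7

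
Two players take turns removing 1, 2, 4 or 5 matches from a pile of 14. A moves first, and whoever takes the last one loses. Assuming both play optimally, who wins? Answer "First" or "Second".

i:   0  1  2  3  4  5  6  7  8  9 10 11 12 13 14
     W  L  W  W  L  W  W  L  W  W  L  W  W  L  W
Position 14 is W, so the first player wins.

First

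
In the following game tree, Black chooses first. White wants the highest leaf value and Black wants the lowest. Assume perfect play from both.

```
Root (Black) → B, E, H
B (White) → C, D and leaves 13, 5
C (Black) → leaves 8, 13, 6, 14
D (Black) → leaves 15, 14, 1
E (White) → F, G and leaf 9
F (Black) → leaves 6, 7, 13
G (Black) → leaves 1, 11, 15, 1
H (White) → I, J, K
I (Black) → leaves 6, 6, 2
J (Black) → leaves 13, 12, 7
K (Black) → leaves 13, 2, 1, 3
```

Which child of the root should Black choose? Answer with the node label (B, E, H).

H

C (Black): min(8, 13, 6, 14) = 6
D (Black): min(15, 14, 1) = 1
B (White): max(6, 1, 13, 5) = 13
F (Black): min(6, 7, 13) = 6
G (Black): min(1, 11, 15, 1) = 1
E (White): max(6, 1, 9) = 9
I (Black): min(6, 6, 2) = 2
J (Black): min(13, 12, 7) = 7
K (Black): min(13, 2, 1, 3) = 1
H (White): max(2, 7, 1) = 7
Root (Black): min(13, 9, 7) = 7
Black picks the child with the lowest value: H (value 7).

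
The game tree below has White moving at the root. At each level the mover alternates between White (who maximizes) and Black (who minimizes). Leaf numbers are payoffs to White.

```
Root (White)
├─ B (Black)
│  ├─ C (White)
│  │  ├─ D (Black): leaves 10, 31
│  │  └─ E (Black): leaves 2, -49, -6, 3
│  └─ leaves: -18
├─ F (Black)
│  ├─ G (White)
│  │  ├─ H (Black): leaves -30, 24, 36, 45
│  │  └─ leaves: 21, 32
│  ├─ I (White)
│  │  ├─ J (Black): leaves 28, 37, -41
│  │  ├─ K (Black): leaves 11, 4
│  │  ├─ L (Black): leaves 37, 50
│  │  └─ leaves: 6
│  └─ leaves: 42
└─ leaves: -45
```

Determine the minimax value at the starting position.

D (Black): min(10, 31) = 10
E (Black): min(2, -49, -6, 3) = -49
C (White): max(10, -49) = 10
B (Black): min(10, -18) = -18
H (Black): min(-30, 24, 36, 45) = -30
G (White): max(-30, 21, 32) = 32
J (Black): min(28, 37, -41) = -41
K (Black): min(11, 4) = 4
L (Black): min(37, 50) = 37
I (White): max(-41, 4, 37, 6) = 37
F (Black): min(32, 37, 42) = 32
Root (White): max(-18, 32, -45) = 32

32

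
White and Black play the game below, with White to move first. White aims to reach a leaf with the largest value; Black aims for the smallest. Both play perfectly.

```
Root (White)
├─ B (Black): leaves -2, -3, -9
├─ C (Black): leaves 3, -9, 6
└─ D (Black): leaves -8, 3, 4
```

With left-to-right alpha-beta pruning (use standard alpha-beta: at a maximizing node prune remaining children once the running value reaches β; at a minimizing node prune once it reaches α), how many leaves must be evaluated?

B [α=-∞,β=+∞]: v=-9
C [α=-9,β=+∞]: v=-9 after child 2 ≤ α → α-cutoff, skip 1
D [α=-9,β=+∞]: v=-8
Root [α=-∞,β=+∞]: v=-8
Leaves evaluated: 8 of 9.

8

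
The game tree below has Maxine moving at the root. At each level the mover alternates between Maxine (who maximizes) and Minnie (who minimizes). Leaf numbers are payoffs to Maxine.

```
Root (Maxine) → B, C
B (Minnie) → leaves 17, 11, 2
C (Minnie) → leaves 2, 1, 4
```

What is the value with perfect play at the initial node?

2

B (Minnie): min(17, 11, 2) = 2
C (Minnie): min(2, 1, 4) = 1
Root (Maxine): max(2, 1) = 2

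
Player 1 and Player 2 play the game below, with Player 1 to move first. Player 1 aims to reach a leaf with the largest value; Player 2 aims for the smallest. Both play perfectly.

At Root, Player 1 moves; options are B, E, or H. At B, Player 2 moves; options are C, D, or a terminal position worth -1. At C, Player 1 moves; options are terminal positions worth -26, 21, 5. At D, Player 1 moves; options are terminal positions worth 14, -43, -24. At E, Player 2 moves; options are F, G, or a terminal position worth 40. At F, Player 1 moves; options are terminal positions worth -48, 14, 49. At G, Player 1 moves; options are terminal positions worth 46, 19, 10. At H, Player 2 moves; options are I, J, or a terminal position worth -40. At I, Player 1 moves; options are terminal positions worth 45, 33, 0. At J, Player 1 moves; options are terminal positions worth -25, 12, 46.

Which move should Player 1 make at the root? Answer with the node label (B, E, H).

C (Player 1): max(-26, 21, 5) = 21
D (Player 1): max(14, -43, -24) = 14
B (Player 2): min(21, 14, -1) = -1
F (Player 1): max(-48, 14, 49) = 49
G (Player 1): max(46, 19, 10) = 46
E (Player 2): min(49, 46, 40) = 40
I (Player 1): max(45, 33, 0) = 45
J (Player 1): max(-25, 12, 46) = 46
H (Player 2): min(45, 46, -40) = -40
Root (Player 1): max(-1, 40, -40) = 40
Player 1 picks the child with the highest value: E (value 40).

E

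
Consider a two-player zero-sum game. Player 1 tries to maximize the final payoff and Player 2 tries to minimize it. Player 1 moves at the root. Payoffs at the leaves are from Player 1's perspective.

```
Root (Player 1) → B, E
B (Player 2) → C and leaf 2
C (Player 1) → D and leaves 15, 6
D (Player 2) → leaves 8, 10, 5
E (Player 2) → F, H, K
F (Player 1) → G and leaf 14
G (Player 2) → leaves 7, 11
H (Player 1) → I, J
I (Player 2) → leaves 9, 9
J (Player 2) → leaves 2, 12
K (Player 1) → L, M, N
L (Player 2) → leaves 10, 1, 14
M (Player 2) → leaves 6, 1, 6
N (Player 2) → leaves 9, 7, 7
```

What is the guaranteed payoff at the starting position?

7

D (Player 2): min(8, 10, 5) = 5
C (Player 1): max(5, 15, 6) = 15
B (Player 2): min(15, 2) = 2
G (Player 2): min(7, 11) = 7
F (Player 1): max(7, 14) = 14
I (Player 2): min(9, 9) = 9
J (Player 2): min(2, 12) = 2
H (Player 1): max(9, 2) = 9
L (Player 2): min(10, 1, 14) = 1
M (Player 2): min(6, 1, 6) = 1
N (Player 2): min(9, 7, 7) = 7
K (Player 1): max(1, 1, 7) = 7
E (Player 2): min(14, 9, 7) = 7
Root (Player 1): max(2, 7) = 7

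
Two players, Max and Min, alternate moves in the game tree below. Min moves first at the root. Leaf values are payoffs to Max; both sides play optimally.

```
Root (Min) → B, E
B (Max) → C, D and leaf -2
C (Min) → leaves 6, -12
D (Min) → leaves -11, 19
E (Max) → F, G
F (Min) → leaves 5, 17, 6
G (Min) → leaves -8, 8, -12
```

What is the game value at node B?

C: min(6, -12) = -12
D: min(-11, 19) = -11
B: max(-12, -11, -2) = -2

-2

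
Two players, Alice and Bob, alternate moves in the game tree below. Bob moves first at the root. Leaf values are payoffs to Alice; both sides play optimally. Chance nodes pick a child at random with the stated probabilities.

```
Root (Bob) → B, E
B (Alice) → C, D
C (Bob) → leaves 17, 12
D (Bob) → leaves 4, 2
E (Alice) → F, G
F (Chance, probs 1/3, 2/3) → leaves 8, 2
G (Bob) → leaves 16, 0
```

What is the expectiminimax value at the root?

4

C (Bob): min(17, 12) = 12
D (Bob): min(4, 2) = 2
B (Alice): max(12, 2) = 12
F (Chance): 1/3·8 + 2/3·2 = 4
G (Bob): min(16, 0) = 0
E (Alice): max(4, 0) = 4
Root (Bob): min(12, 4) = 4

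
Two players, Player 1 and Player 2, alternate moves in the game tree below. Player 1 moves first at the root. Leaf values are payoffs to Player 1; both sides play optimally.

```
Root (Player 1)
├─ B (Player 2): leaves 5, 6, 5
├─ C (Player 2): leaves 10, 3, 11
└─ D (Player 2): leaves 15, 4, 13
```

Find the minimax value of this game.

B (Player 2): min(5, 6, 5) = 5
C (Player 2): min(10, 3, 11) = 3
D (Player 2): min(15, 4, 13) = 4
Root (Player 1): max(5, 3, 4) = 5

5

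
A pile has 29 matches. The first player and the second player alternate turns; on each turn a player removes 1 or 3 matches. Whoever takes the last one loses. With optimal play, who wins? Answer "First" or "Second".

Second

Positions where the player to move wins (W) vs loses (L):
i:   0  1  2  3  4  5  6  7  8  9 10 11 12 13 14 15 16 17 18 19 20 21 22 23 24 25 26 27 28 29
     W  L  W  L  W  L  W  L  W  L  W  L  W  L  W  L  W  L  W  L  W  L  W  L  W  L  W  L  W  L
Position 29 is L, so the second player wins.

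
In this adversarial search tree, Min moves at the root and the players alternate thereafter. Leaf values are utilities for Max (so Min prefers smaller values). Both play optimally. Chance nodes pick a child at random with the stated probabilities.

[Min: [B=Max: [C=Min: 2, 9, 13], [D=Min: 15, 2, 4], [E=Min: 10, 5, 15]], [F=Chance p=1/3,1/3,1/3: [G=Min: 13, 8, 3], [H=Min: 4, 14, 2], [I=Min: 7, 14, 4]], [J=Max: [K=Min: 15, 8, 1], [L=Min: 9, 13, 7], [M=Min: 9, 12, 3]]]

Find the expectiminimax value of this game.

C (Min): min(2, 9, 13) = 2
D (Min): min(15, 2, 4) = 2
E (Min): min(10, 5, 15) = 5
B (Max): max(2, 2, 5) = 5
G (Min): min(13, 8, 3) = 3
H (Min): min(4, 14, 2) = 2
I (Min): min(7, 14, 4) = 4
F (Chance): 1/3·3 + 1/3·2 + 1/3·4 = 3
K (Min): min(15, 8, 1) = 1
L (Min): min(9, 13, 7) = 7
M (Min): min(9, 12, 3) = 3
J (Max): max(1, 7, 3) = 7
Root (Min): min(5, 3, 7) = 3

3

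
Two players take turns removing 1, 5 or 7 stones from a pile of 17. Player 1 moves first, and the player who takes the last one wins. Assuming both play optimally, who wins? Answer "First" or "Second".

Compute winning (W) and losing (L) positions by backward induction:
i:   0  1  2  3  4  5  6  7  8  9 10 11 12 13 14 15 16 17
     L  W  L  W  L  W  L  W  L  W  L  W  L  W  L  W  L  W
Position 17 is W, so the first player wins.

First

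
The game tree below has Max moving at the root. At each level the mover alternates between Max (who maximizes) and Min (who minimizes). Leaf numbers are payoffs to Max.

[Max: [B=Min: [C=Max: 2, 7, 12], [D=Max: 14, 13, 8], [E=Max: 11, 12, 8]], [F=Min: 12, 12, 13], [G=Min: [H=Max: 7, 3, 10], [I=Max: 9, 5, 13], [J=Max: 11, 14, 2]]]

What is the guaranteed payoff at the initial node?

C (Max): max(2, 7, 12) = 12
D (Max): max(14, 13, 8) = 14
E (Max): max(11, 12, 8) = 12
B (Min): min(12, 14, 12) = 12
F (Min): min(12, 12, 13) = 12
H (Max): max(7, 3, 10) = 10
I (Max): max(9, 5, 13) = 13
J (Max): max(11, 14, 2) = 14
G (Min): min(10, 13, 14) = 10
Root (Max): max(12, 12, 10) = 12

12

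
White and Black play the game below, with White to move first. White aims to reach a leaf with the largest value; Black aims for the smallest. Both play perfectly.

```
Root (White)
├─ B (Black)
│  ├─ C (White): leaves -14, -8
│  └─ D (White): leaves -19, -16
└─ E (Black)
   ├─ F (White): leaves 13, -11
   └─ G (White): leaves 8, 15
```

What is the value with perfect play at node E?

13

F: max(13, -11) = 13
G: max(8, 15) = 15
E: min(13, 15) = 13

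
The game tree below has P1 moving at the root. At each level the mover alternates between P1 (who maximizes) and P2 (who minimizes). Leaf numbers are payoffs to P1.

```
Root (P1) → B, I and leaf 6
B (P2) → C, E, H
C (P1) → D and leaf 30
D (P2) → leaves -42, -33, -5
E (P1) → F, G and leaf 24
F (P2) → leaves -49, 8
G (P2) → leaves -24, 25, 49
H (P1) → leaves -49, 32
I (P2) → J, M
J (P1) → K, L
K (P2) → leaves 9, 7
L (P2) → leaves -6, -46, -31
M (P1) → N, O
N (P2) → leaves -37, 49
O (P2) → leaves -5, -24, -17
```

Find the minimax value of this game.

24

D (P2): min(-42, -33, -5) = -42
C (P1): max(-42, 30) = 30
F (P2): min(-49, 8) = -49
G (P2): min(-24, 25, 49) = -24
E (P1): max(-49, -24, 24) = 24
H (P1): max(-49, 32) = 32
B (P2): min(30, 24, 32) = 24
K (P2): min(9, 7) = 7
L (P2): min(-6, -46, -31) = -46
J (P1): max(7, -46) = 7
N (P2): min(-37, 49) = -37
O (P2): min(-5, -24, -17) = -24
M (P1): max(-37, -24) = -24
I (P2): min(7, -24) = -24
Root (P1): max(24, -24, 6) = 24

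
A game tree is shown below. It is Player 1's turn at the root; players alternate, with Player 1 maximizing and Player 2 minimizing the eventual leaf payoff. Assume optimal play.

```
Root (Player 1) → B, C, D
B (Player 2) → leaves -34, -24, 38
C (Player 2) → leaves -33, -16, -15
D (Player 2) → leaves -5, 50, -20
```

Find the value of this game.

-20

B (Player 2): min(-34, -24, 38) = -34
C (Player 2): min(-33, -16, -15) = -33
D (Player 2): min(-5, 50, -20) = -20
Root (Player 1): max(-34, -33, -20) = -20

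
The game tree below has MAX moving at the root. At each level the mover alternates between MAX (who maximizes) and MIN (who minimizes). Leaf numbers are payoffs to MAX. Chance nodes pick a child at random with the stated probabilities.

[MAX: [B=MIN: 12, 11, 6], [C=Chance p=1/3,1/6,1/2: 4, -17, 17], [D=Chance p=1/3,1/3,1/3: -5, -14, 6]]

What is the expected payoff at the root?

7

B (MIN): min(12, 11, 6) = 6
C (Chance): 1/3·4 + 1/6·-17 + 1/2·17 = 7
D (Chance): 1/3·-5 + 1/3·-14 + 1/3·6 = -4.33
Root (MAX): max(6, 7, -4.33) = 7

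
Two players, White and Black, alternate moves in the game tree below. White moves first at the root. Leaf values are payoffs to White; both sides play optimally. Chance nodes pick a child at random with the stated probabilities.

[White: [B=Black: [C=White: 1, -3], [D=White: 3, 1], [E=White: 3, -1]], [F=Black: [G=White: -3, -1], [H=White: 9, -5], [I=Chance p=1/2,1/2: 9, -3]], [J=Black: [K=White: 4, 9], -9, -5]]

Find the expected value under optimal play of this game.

C (White): max(1, -3) = 1
D (White): max(3, 1) = 3
E (White): max(3, -1) = 3
B (Black): min(1, 3, 3) = 1
G (White): max(-3, -1) = -1
H (White): max(9, -5) = 9
I (Chance): 1/2·9 + 1/2·-3 = 3
F (Black): min(-1, 9, 3) = -1
K (White): max(4, 9) = 9
J (Black): min(9, -9, -5) = -9
Root (White): max(1, -1, -9) = 1

1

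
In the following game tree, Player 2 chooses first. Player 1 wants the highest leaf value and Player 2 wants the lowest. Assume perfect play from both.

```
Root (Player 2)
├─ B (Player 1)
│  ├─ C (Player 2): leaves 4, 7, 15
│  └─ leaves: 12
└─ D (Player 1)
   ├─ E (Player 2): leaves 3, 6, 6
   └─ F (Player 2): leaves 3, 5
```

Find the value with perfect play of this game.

3

C (Player 2): min(4, 7, 15) = 4
B (Player 1): max(4, 12) = 12
E (Player 2): min(3, 6, 6) = 3
F (Player 2): min(3, 5) = 3
D (Player 1): max(3, 3) = 3
Root (Player 2): min(12, 3) = 3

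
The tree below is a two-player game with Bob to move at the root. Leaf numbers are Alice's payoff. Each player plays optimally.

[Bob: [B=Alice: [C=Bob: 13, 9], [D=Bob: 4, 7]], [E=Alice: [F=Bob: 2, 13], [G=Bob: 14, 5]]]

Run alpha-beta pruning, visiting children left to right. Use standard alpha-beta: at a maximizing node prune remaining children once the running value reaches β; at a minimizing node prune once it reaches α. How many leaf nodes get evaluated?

7

C [α=-∞,β=+∞]: v=9
D [α=9,β=+∞]: v=4 after child 1 ≤ α → α-cutoff, skip 1
B [α=-∞,β=+∞]: v=9
F [α=-∞,β=9]: v=2
G [α=2,β=9]: v=5
E [α=-∞,β=9]: v=5
Root [α=-∞,β=+∞]: v=5
Leaves evaluated: 7 of 8.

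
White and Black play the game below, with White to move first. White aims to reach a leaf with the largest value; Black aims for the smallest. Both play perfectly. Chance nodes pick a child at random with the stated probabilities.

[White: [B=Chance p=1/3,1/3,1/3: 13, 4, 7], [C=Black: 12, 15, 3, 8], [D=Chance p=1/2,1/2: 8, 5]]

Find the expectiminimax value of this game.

8

B (Chance): 1/3·13 + 1/3·4 + 1/3·7 = 8
C (Black): min(12, 15, 3, 8) = 3
D (Chance): 1/2·8 + 1/2·5 = 6.5
Root (White): max(8, 3, 6.5) = 8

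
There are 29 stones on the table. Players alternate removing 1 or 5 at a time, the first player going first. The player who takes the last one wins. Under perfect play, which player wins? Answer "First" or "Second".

Compute winning (W) and losing (L) positions by backward induction:
i:   0  1  2  3  4  5  6  7  8  9 10 11 12 13 14 15 16 17 18 19 20 21 22 23 24 25 26 27 28 29
     L  W  L  W  L  W  L  W  L  W  L  W  L  W  L  W  L  W  L  W  L  W  L  W  L  W  L  W  L  W
Position 29 is W, so the first player wins.

First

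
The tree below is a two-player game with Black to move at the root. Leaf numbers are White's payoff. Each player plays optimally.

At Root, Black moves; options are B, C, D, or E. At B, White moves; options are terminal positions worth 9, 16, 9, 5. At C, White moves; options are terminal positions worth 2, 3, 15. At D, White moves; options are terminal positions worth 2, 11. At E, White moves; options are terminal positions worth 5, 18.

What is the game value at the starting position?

B (White): max(9, 16, 9, 5) = 16
C (White): max(2, 3, 15) = 15
D (White): max(2, 11) = 11
E (White): max(5, 18) = 18
Root (Black): min(16, 15, 11, 18) = 11

11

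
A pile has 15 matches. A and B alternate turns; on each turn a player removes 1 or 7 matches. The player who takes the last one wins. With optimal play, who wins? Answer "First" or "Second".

First

Compute winning (W) and losing (L) positions by backward induction:
i:   0  1  2  3  4  5  6  7  8  9 10 11 12 13 14 15
     L  W  L  W  L  W  L  W  L  W  L  W  L  W  L  W
Position 15 is W, so the first player wins.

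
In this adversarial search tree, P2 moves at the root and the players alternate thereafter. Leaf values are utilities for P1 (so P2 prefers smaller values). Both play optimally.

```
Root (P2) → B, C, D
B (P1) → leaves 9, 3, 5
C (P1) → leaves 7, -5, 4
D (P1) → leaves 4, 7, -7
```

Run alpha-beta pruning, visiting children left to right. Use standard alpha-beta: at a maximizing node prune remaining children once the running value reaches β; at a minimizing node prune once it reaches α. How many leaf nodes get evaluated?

8

B [α=-∞,β=+∞]: v=9
C [α=-∞,β=9]: v=7
D [α=-∞,β=7]: v=7 after child 2 ≥ β → β-cutoff, skip 1
Root [α=-∞,β=+∞]: v=7
Leaves evaluated: 8 of 9.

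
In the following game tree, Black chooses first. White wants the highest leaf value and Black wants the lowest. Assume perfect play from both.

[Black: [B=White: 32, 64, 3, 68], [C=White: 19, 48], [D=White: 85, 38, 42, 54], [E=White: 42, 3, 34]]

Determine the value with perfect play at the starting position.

42

B (White): max(32, 64, 3, 68) = 68
C (White): max(19, 48) = 48
D (White): max(85, 38, 42, 54) = 85
E (White): max(42, 3, 34) = 42
Root (Black): min(68, 48, 85, 42) = 42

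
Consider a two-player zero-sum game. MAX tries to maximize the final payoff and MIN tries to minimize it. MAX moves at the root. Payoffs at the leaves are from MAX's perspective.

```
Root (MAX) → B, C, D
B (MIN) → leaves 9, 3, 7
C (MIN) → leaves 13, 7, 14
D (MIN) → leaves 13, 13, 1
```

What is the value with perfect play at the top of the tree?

7

B (MIN): min(9, 3, 7) = 3
C (MIN): min(13, 7, 14) = 7
D (MIN): min(13, 13, 1) = 1
Root (MAX): max(3, 7, 1) = 7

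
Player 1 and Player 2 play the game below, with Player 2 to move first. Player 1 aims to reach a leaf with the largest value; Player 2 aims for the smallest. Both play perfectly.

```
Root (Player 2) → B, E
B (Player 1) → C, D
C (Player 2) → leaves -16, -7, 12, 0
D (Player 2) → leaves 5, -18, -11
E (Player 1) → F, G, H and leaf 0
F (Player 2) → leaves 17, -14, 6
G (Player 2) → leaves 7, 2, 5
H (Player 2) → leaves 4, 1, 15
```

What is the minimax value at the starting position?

-16

C (Player 2): min(-16, -7, 12, 0) = -16
D (Player 2): min(5, -18, -11) = -18
B (Player 1): max(-16, -18) = -16
F (Player 2): min(17, -14, 6) = -14
G (Player 2): min(7, 2, 5) = 2
H (Player 2): min(4, 1, 15) = 1
E (Player 1): max(-14, 2, 1, 0) = 2
Root (Player 2): min(-16, 2) = -16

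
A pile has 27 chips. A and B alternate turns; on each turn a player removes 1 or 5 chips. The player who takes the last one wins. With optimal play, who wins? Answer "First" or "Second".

i:   0  1  2  3  4  5  6  7  8  9 10 11 12 13 14 15 16 17 18 19 20 21 22 23 24 25 26 27
     L  W  L  W  L  W  L  W  L  W  L  W  L  W  L  W  L  W  L  W  L  W  L  W  L  W  L  W
Position 27 is W, so the first player wins.

First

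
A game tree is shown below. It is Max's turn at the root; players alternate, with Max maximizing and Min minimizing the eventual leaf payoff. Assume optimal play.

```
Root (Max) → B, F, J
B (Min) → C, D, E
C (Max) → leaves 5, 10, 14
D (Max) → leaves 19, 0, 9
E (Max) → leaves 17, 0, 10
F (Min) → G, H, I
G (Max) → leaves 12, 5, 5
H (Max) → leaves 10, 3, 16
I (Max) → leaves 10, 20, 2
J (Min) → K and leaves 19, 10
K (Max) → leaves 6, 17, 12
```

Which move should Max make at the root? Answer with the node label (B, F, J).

C (Max): max(5, 10, 14) = 14
D (Max): max(19, 0, 9) = 19
E (Max): max(17, 0, 10) = 17
B (Min): min(14, 19, 17) = 14
G (Max): max(12, 5, 5) = 12
H (Max): max(10, 3, 16) = 16
I (Max): max(10, 20, 2) = 20
F (Min): min(12, 16, 20) = 12
K (Max): max(6, 17, 12) = 17
J (Min): min(17, 19, 10) = 10
Root (Max): max(14, 12, 10) = 14
Max picks the child with the highest value: B (value 14).

B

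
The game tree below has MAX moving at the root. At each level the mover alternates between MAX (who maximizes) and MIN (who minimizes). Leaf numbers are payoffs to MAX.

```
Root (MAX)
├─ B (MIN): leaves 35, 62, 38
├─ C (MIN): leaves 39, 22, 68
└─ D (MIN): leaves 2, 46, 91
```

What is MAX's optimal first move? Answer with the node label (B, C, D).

B (MIN): min(35, 62, 38) = 35
C (MIN): min(39, 22, 68) = 22
D (MIN): min(2, 46, 91) = 2
Root (MAX): max(35, 22, 2) = 35
MAX picks the child with the highest value: B (value 35).

B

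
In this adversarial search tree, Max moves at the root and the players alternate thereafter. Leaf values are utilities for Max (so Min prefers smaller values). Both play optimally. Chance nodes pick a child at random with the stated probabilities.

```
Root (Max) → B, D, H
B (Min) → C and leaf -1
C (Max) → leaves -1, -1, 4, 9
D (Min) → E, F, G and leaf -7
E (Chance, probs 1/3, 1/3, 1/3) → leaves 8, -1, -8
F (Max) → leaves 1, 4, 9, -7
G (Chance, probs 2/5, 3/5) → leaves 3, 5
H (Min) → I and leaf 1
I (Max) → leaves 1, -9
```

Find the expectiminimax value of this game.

C (Max): max(-1, -1, 4, 9) = 9
B (Min): min(9, -1) = -1
E (Chance): 1/3·8 + 1/3·-1 + 1/3·-8 = -0.33
F (Max): max(1, 4, 9, -7) = 9
G (Chance): 2/5·3 + 3/5·5 = 4.2
D (Min): min(-0.33, 9, 4.2, -7) = -7
I (Max): max(1, -9) = 1
H (Min): min(1, 1) = 1
Root (Max): max(-1, -7, 1) = 1

1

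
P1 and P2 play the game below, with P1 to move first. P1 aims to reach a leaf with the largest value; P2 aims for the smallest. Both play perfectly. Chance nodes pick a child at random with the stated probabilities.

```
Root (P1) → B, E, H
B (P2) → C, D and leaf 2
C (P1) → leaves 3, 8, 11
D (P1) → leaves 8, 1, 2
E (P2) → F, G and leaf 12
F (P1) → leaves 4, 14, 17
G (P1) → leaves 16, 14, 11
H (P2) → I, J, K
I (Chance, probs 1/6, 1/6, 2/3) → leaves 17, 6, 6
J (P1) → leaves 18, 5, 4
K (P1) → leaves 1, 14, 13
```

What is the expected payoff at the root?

C (P1): max(3, 8, 11) = 11
D (P1): max(8, 1, 2) = 8
B (P2): min(11, 8, 2) = 2
F (P1): max(4, 14, 17) = 17
G (P1): max(16, 14, 11) = 16
E (P2): min(17, 16, 12) = 12
I (Chance): 1/6·17 + 1/6·6 + 2/3·6 = 7.83
J (P1): max(18, 5, 4) = 18
K (P1): max(1, 14, 13) = 14
H (P2): min(7.83, 18, 14) = 7.83
Root (P1): max(2, 12, 7.83) = 12

12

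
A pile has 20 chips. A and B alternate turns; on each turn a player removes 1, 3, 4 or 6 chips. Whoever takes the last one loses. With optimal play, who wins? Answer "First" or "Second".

First

W/L table (W = player to move can force a win):
i:   0  1  2  3  4  5  6  7  8  9 10 11 12 13 14 15 16 17 18 19 20
     W  L  W  L  W  W  W  W  L  W  L  W  W  W  W  L  W  L  W  W  W
Position 20 is W, so the first player wins.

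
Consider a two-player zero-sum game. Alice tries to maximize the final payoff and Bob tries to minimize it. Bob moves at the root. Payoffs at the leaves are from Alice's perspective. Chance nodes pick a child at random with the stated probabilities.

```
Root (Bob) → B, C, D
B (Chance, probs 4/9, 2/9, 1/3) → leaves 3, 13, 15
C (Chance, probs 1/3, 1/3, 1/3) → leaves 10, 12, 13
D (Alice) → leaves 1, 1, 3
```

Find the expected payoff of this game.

B (Chance): 4/9·3 + 2/9·13 + 1/3·15 = 9.22
C (Chance): 1/3·10 + 1/3·12 + 1/3·13 = 11.67
D (Alice): max(1, 1, 3) = 3
Root (Bob): min(9.22, 11.67, 3) = 3

3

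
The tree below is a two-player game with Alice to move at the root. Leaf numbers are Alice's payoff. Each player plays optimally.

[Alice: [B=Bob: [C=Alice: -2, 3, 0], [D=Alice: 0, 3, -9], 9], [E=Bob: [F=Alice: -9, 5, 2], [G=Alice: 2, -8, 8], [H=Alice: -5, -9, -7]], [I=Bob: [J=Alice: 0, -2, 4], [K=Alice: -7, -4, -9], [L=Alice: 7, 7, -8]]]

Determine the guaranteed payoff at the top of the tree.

C (Alice): max(-2, 3, 0) = 3
D (Alice): max(0, 3, -9) = 3
B (Bob): min(3, 3, 9) = 3
F (Alice): max(-9, 5, 2) = 5
G (Alice): max(2, -8, 8) = 8
H (Alice): max(-5, -9, -7) = -5
E (Bob): min(5, 8, -5) = -5
J (Alice): max(0, -2, 4) = 4
K (Alice): max(-7, -4, -9) = -4
L (Alice): max(7, 7, -8) = 7
I (Bob): min(4, -4, 7) = -4
Root (Alice): max(3, -5, -4) = 3

3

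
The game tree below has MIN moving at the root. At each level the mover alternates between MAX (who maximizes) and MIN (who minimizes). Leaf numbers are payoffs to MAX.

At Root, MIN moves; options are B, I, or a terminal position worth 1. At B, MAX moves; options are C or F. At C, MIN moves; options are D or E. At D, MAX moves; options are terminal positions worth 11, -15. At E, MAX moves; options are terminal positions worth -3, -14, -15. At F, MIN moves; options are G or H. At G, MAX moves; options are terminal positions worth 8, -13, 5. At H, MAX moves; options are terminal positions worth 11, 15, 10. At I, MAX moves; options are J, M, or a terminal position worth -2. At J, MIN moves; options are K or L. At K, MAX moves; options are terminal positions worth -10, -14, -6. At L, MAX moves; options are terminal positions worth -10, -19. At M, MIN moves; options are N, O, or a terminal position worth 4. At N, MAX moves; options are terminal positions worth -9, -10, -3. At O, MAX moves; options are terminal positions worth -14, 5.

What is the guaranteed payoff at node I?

-2

K: max(-10, -14, -6) = -6
L: max(-10, -19) = -10
J: min(-6, -10) = -10
N: max(-9, -10, -3) = -3
O: max(-14, 5) = 5
M: min(-3, 5, 4) = -3
I: max(-10, -3, -2) = -2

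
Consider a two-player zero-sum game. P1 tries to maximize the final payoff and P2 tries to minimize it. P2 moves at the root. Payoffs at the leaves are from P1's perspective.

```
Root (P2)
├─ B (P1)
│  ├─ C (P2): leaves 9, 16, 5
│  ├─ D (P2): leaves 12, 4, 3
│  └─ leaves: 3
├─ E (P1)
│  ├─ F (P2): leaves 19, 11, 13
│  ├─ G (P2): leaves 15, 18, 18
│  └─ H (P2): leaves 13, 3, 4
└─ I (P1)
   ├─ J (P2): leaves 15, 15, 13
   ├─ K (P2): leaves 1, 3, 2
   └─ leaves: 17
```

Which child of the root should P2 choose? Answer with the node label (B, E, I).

B

C (P2): min(9, 16, 5) = 5
D (P2): min(12, 4, 3) = 3
B (P1): max(5, 3, 3) = 5
F (P2): min(19, 11, 13) = 11
G (P2): min(15, 18, 18) = 15
H (P2): min(13, 3, 4) = 3
E (P1): max(11, 15, 3) = 15
J (P2): min(15, 15, 13) = 13
K (P2): min(1, 3, 2) = 1
I (P1): max(13, 1, 17) = 17
Root (P2): min(5, 15, 17) = 5
P2 picks the child with the lowest value: B (value 5).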